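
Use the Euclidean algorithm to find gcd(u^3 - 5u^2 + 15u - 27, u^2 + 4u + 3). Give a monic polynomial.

Euclidean algorithm in ℚ[u]:
  u^3 - 5u^2 + 15u - 27 = (u - 9)(u^2 + 4u + 3) + (48u)
  u^2 + 4u + 3 = ((1/48)u + 1/12)(48u) + (3)
  48u = (16u)(3) + (0)
The last nonzero remainder is the constant 3, so the polynomials are coprime and gcd = 1.

1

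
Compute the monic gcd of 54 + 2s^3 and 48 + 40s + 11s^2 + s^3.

3 + s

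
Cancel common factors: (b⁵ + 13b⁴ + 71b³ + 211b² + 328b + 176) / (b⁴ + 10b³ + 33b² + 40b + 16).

Apply the Euclidean algorithm:
  b⁵ + 13b⁴ + 71b³ + 211b² + 328b + 176 = (b + 3)(b⁴ + 10b³ + 33b² + 40b + 16) + (8b³ + 72b² + 192b + 128)
  b⁴ + 10b³ + 33b² + 40b + 16 = ((1/8)b + 1/8)(8b³ + 72b² + 192b + 128) + (0)
Last nonzero remainder: 8b³ + 72b² + 192b + 128. Dividing through by 8 gives the monic gcd b³ + 9b² + 24b + 16.
Cancel b³ + 9b² + 24b + 16 from numerator and denominator to get the reduced form.

(b² + 4b + 11)/(b + 1)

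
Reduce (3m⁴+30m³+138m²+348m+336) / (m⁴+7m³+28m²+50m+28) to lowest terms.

Euclidean algorithm in ℚ[m]:
  3m⁴+30m³+138m²+348m+336 = (3)(m⁴+7m³+28m²+50m+28) + (9m³+54m²+198m+252)
  m⁴+7m³+28m²+50m+28 = ((1/9)m+1/9)(9m³+54m²+198m+252) + (0)
Last nonzero remainder: 9m³+54m²+198m+252. Dividing through by 9 gives the monic gcd m³+6m²+22m+28.
Cancel m³+6m²+22m+28 from numerator and denominator to get the reduced form.

(3m+12)/(m+1)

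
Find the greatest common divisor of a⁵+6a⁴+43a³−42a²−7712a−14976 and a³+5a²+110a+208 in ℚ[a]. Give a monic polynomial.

a³+5a²+110a+208

Repeated division with remainder:
  a⁵+6a⁴+43a³−42a²−7712a−14976 = (a²+a−72)(a³+5a²+110a+208) + (0)
The last nonzero remainder a³+5a²+110a+208 is already monic.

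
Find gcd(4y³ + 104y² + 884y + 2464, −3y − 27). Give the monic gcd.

1

Apply the Euclidean algorithm:
  4y³ + 104y² + 884y + 2464 = (−(4/3)y² − (68/3)y − 272/3)(−3y − 27) + (16)
  −3y − 27 = (−(3/16)y − 27/16)(16) + (0)
The last nonzero remainder is the constant 16, so the polynomials are coprime and gcd = 1.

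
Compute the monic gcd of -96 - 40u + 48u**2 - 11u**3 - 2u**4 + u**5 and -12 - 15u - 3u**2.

4 + 5u + u**2

Euclidean algorithm in ℚ[u]:
  u**5 - 2u**4 - 11u**3 + 48u**2 - 40u - 96 = (-(1/3)u**3 + (7/3)u**2 - (20/3)u + 8)(-3u**2 - 15u - 12) + (0)
Last nonzero remainder: -3u**2 - 15u - 12. Dividing through by -3 gives the monic gcd u**2 + 5u + 4.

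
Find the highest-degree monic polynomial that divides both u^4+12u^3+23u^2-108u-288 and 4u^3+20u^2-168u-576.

u^2+11u+24

By polynomial division,
  u^4+12u^3+23u^2-108u-288 = ((1/4)u+7/4)(4u^3+20u^2-168u-576) + (30u^2+330u+720)
  4u^3+20u^2-168u-576 = ((2/15)u-4/5)(30u^2+330u+720) + (0)
Last nonzero remainder: 30u^2+330u+720. Dividing through by 30 gives the monic gcd u^2+11u+24.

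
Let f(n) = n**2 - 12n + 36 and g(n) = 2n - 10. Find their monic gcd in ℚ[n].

1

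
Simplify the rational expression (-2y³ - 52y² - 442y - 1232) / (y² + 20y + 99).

(-2y² - 30y - 112)/(y + 9)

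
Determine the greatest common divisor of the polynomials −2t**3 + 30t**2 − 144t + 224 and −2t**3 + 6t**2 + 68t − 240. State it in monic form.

Euclidean algorithm in ℚ[t]:
  −2t**3 + 30t**2 − 144t + 224 = (−2t**3 + 6t**2 + 68t − 240) + (24t**2 − 212t + 464)
  −2t**3 + 6t**2 + 68t − 240 = (−(1/12)t − 35/72)(24t**2 − 212t + 464) + ((65/18)t − 130/9)
  24t**2 − 212t + 464 = ((432/65)t − 2088/65)((65/18)t − 130/9) + (0)
Last nonzero remainder: (65/18)t − 130/9. Dividing through by 65/18 gives the monic gcd t − 4.

t − 4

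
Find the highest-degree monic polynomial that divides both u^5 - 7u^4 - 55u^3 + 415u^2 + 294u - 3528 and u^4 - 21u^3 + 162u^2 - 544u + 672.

Euclidean algorithm in ℚ[u]:
  u^5 - 7u^4 - 55u^3 + 415u^2 + 294u - 3528 = (u + 14)(u^4 - 21u^3 + 162u^2 - 544u + 672) + (77u^3 - 1309u^2 + 7238u - 12936)
  u^4 - 21u^3 + 162u^2 - 544u + 672 = ((1/77)u - 4/77)(77u^3 - 1309u^2 + 7238u - 12936) + (0)
Last nonzero remainder: 77u^3 - 1309u^2 + 7238u - 12936. Dividing through by 77 gives the monic gcd u^3 - 17u^2 + 94u - 168.

u^3 - 17u^2 + 94u - 168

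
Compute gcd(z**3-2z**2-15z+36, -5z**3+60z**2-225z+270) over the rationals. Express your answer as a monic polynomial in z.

Apply the Euclidean algorithm:
  z**3-2z**2-15z+36 = (-1/5)(-5z**3+60z**2-225z+270) + (10z**2-60z+90)
  -5z**3+60z**2-225z+270 = (-(1/2)z+3)(10z**2-60z+90) + (0)
Last nonzero remainder: 10z**2-60z+90. Dividing through by 10 gives the monic gcd z**2-6z+9.

z**2-6z+9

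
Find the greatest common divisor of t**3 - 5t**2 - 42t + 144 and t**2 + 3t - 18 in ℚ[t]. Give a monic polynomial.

t**2 + 3t - 18

Apply the Euclidean algorithm:
  t**3 - 5t**2 - 42t + 144 = (t - 8)(t**2 + 3t - 18) + (0)
The last nonzero remainder t**2 + 3t - 18 is already monic.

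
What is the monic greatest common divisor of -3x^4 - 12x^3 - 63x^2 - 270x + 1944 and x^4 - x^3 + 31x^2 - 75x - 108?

x^3 - 2x^2 + 33x - 108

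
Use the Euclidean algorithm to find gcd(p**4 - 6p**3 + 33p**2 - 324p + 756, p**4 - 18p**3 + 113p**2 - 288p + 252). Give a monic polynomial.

Euclidean algorithm in ℚ[p]:
  p**4 - 6p**3 + 33p**2 - 324p + 756 = (p**4 - 18p**3 + 113p**2 - 288p + 252) + (12p**3 - 80p**2 - 36p + 504)
  p**4 - 18p**3 + 113p**2 - 288p + 252 = ((1/12)p - 17/18)(12p**3 - 80p**2 - 36p + 504) + ((364/9)p**2 - 364p + 728)
  12p**3 - 80p**2 - 36p + 504 = ((27/91)p + 9/13)((364/9)p**2 - 364p + 728) + (0)
Last nonzero remainder: (364/9)p**2 - 364p + 728. Dividing through by 364/9 gives the monic gcd p**2 - 9p + 18.

p**2 - 9p + 18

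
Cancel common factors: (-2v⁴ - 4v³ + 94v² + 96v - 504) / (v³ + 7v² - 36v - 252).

By polynomial division,
  -2v⁴ - 4v³ + 94v² + 96v - 504 = (-2v + 10)(v³ + 7v² - 36v - 252) + (-48v² - 48v + 2016)
  v³ + 7v² - 36v - 252 = (-(1/48)v - 1/8)(-48v² - 48v + 2016) + (0)
Last nonzero remainder: -48v² - 48v + 2016. Dividing through by -48 gives the monic gcd v² + v - 42.
Cancel v² + v - 42 from numerator and denominator to get the reduced form.

(-2v² - 2v + 12)/(v + 6)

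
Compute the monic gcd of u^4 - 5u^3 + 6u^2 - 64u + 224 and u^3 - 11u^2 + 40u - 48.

u^2 - 8u + 16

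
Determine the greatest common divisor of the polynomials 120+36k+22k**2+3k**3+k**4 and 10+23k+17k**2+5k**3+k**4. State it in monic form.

10+3k+k**2

Repeated division with remainder:
  k**4+3k**3+22k**2+36k+120 = (k**4+5k**3+17k**2+23k+10) + (-2k**3+5k**2+13k+110)
  k**4+5k**3+17k**2+23k+10 = (-(1/2)k-15/4)(-2k**3+5k**2+13k+110) + ((169/4)k**2+(507/4)k+845/2)
  -2k**3+5k**2+13k+110 = (-(8/169)k+44/169)((169/4)k**2+(507/4)k+845/2) + (0)
Last nonzero remainder: (169/4)k**2+(507/4)k+845/2. Dividing through by 169/4 gives the monic gcd k**2+3k+10.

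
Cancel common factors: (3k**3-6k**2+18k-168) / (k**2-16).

Apply the Euclidean algorithm:
  3k**3-6k**2+18k-168 = (3k-6)(k**2-16) + (66k-264)
  k**2-16 = ((1/66)k+2/33)(66k-264) + (0)
Last nonzero remainder: 66k-264. Dividing through by 66 gives the monic gcd k-4.
Cancel k-4 from numerator and denominator to get the reduced form.

(3k**2+6k+42)/(k+4)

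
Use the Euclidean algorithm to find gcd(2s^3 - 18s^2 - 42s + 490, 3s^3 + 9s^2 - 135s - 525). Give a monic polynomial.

s^2 - 2s - 35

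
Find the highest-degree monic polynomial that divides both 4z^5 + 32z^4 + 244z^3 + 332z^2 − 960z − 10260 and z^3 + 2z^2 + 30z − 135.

Apply the Euclidean algorithm:
  4z^5 + 32z^4 + 244z^3 + 332z^2 − 960z − 10260 = (4z^2 + 24z + 76)(z^3 + 2z^2 + 30z − 135) + (0)
The last nonzero remainder z^3 + 2z^2 + 30z − 135 is already monic.

z^3 + 2z^2 + 30z − 135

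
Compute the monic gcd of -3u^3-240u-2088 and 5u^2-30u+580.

Repeated division with remainder:
  -3u^3-240u-2088 = (-(3/5)u-18/5)(5u^2-30u+580) + (0)
Last nonzero remainder: 5u^2-30u+580. Dividing through by 5 gives the monic gcd u^2-6u+116.

u^2-6u+116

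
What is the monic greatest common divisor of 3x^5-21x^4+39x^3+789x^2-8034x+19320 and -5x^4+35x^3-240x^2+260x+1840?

x^3-9x^2+66x-184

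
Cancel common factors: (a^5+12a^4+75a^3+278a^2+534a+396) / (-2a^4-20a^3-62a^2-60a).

(-a^3-7a^2-34a-66)/(2a^2+10a)

Euclidean algorithm in ℚ[a]:
  a^5+12a^4+75a^3+278a^2+534a+396 = (-(1/2)a-1)(-2a^4-20a^3-62a^2-60a) + (24a^3+186a^2+474a+396)
  -2a^4-20a^3-62a^2-60a = (-(1/12)a-3/16)(24a^3+186a^2+474a+396) + ((99/8)a^2+(495/8)a+297/4)
  24a^3+186a^2+474a+396 = ((64/33)a+16/3)((99/8)a^2+(495/8)a+297/4) + (0)
Last nonzero remainder: (99/8)a^2+(495/8)a+297/4. Dividing through by 99/8 gives the monic gcd a^2+5a+6.
Cancel a^2+5a+6 from numerator and denominator to get the reduced form.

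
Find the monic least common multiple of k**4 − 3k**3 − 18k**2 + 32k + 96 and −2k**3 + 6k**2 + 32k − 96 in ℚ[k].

By polynomial division,
  k**4 − 3k**3 − 18k**2 + 32k + 96 = (−(1/2)k)(−2k**3 + 6k**2 + 32k − 96) + (−2k**2 − 16k + 96)
  −2k**3 + 6k**2 + 32k − 96 = (k − 11)(−2k**2 − 16k + 96) + (−240k + 960)
  −2k**2 − 16k + 96 = ((1/120)k + 1/10)(−240k + 960) + (0)
Last nonzero remainder: −240k + 960. Dividing through by −240 gives the monic gcd k − 4.
Then lcm(f, g) = f·g / gcd(f, g); expanding and making the result monic gives the answer.

k**6 − 2k**5 − 33k**4 + 50k**3 + 344k**2 − 288k − 1152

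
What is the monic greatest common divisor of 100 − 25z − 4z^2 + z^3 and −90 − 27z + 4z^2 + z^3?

−5 + z

Apply the Euclidean algorithm:
  z^3 − 4z^2 − 25z + 100 = (z^3 + 4z^2 − 27z − 90) + (−8z^2 + 2z + 190)
  z^3 + 4z^2 − 27z − 90 = (−(1/8)z − 17/32)(−8z^2 + 2z + 190) + (−(35/16)z + 175/16)
  −8z^2 + 2z + 190 = ((128/35)z + 608/35)(−(35/16)z + 175/16) + (0)
Last nonzero remainder: −(35/16)z + 175/16. Dividing through by −35/16 gives the monic gcd z − 5.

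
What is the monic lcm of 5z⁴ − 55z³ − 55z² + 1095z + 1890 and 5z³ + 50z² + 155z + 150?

z⁵ − 6z⁴ − 66z³ + 164z² + 1473z + 1890

Apply the Euclidean algorithm:
  5z⁴ − 55z³ − 55z² + 1095z + 1890 = (z − 21)(5z³ + 50z² + 155z + 150) + (840z² + 4200z + 5040)
  5z³ + 50z² + 155z + 150 = ((1/168)z + 5/168)(840z² + 4200z + 5040) + (0)
Last nonzero remainder: 840z² + 4200z + 5040. Dividing through by 840 gives the monic gcd z² + 5z + 6.
Then lcm(f, g) = f·g / gcd(f, g); expanding and making the result monic gives the answer.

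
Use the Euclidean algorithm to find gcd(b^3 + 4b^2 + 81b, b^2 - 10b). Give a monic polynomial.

b

Euclidean algorithm in ℚ[b]:
  b^3 + 4b^2 + 81b = (b + 14)(b^2 - 10b) + (221b)
  b^2 - 10b = ((1/221)b - 10/221)(221b) + (0)
Last nonzero remainder: 221b. Dividing through by 221 gives the monic gcd b.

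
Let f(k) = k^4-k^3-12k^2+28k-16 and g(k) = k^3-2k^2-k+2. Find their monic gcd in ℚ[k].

k^2-3k+2

Apply the Euclidean algorithm:
  k^4-k^3-12k^2+28k-16 = (k+1)(k^3-2k^2-k+2) + (-9k^2+27k-18)
  k^3-2k^2-k+2 = (-(1/9)k-1/9)(-9k^2+27k-18) + (0)
Last nonzero remainder: -9k^2+27k-18. Dividing through by -9 gives the monic gcd k^2-3k+2.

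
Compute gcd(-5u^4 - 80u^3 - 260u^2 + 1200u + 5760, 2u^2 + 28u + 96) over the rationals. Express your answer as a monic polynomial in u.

Euclidean algorithm in ℚ[u]:
  -5u^4 - 80u^3 - 260u^2 + 1200u + 5760 = (-(5/2)u^2 - 5u + 60)(2u^2 + 28u + 96) + (0)
Last nonzero remainder: 2u^2 + 28u + 96. Dividing through by 2 gives the monic gcd u^2 + 14u + 48.

u^2 + 14u + 48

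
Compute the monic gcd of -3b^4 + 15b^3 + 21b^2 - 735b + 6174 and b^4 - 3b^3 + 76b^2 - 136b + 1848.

b^2 - 5b + 42

Apply the Euclidean algorithm:
  -3b^4 + 15b^3 + 21b^2 - 735b + 6174 = (-3)(b^4 - 3b^3 + 76b^2 - 136b + 1848) + (6b^3 + 249b^2 - 1143b + 11718)
  b^4 - 3b^3 + 76b^2 - 136b + 1848 = ((1/6)b - 89/12)(6b^3 + 249b^2 - 1143b + 11718) + ((8453/4)b^2 - (42265/4)b + 177513/2)
  6b^3 + 249b^2 - 1143b + 11718 = ((24/8453)b + 1116/8453)((8453/4)b^2 - (42265/4)b + 177513/2) + (0)
Last nonzero remainder: (8453/4)b^2 - (42265/4)b + 177513/2. Dividing through by 8453/4 gives the monic gcd b^2 - 5b + 42.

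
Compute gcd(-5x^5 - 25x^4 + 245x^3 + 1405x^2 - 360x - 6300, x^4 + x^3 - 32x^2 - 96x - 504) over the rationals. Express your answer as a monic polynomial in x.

x^2 - x - 42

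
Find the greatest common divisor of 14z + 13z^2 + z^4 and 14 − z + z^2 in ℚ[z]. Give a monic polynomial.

14 − z + z^2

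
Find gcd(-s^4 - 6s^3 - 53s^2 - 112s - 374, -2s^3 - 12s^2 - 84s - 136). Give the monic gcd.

s^2 + 4s + 34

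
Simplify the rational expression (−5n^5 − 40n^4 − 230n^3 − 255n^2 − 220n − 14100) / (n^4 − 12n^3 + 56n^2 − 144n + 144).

(−5n^3 − 60n^2 − 410n − 1175)/(n^2 − 8n + 12)

Euclidean algorithm in ℚ[n]:
  −5n^5 − 40n^4 − 230n^3 − 255n^2 − 220n − 14100 = (−5n − 100)(n^4 − 12n^3 + 56n^2 − 144n + 144) + (−1150n^3 + 4625n^2 − 13900n + 300)
  n^4 − 12n^3 + 56n^2 − 144n + 144 = (−(1/1150)n + 367/52900)(−1150n^3 + 4625n^2 − 13900n + 300) + ((25025/2116)n^2 − (25025/529)n + 75075/529)
  −1150n^3 + 4625n^2 − 13900n + 300 = (−(97336/1001)n + 2116/1001)((25025/2116)n^2 − (25025/529)n + 75075/529) + (0)
Last nonzero remainder: (25025/2116)n^2 − (25025/529)n + 75075/529. Dividing through by 25025/2116 gives the monic gcd n^2 − 4n + 12.
Cancel n^2 − 4n + 12 from numerator and denominator to get the reduced form.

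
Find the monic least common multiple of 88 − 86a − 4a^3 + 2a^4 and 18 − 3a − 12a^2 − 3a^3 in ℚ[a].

264 − 38a − 171a^2 − 55a^3 − 4a^4 + 3a^5 + a^6

By polynomial division,
  2a^4 − 4a^3 − 86a + 88 = (−(2/3)a + 4)(−3a^3 − 12a^2 − 3a + 18) + (46a^2 − 62a + 16)
  −3a^3 − 12a^2 − 3a + 18 = (−(3/46)a − 369/1058)(46a^2 − 62a + 16) + (−(12474/529)a + 12474/529)
  46a^2 − 62a + 16 = (−(12167/6237)a + 4232/6237)(−(12474/529)a + 12474/529) + (0)
Last nonzero remainder: −(12474/529)a + 12474/529. Dividing through by −12474/529 gives the monic gcd a − 1.
Then lcm(f, g) = f·g / gcd(f, g); expanding and making the result monic gives the answer.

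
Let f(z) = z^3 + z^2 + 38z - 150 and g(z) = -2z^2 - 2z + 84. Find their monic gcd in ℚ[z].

Euclidean algorithm in ℚ[z]:
  z^3 + z^2 + 38z - 150 = (-(1/2)z)(-2z^2 - 2z + 84) + (80z - 150)
  -2z^2 - 2z + 84 = (-(1/40)z - 23/320)(80z - 150) + (2343/32)
  80z - 150 = ((2560/2343)z - 1600/781)(2343/32) + (0)
The last nonzero remainder is the constant 2343/32, so the polynomials are coprime and gcd = 1.

1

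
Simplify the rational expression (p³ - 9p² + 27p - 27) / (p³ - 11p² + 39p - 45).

(p - 3)/(p - 5)

Apply the Euclidean algorithm:
  p³ - 9p² + 27p - 27 = (p³ - 11p² + 39p - 45) + (2p² - 12p + 18)
  p³ - 11p² + 39p - 45 = ((1/2)p - 5/2)(2p² - 12p + 18) + (0)
Last nonzero remainder: 2p² - 12p + 18. Dividing through by 2 gives the monic gcd p² - 6p + 9.
Cancel p² - 6p + 9 from numerator and denominator to get the reduced form.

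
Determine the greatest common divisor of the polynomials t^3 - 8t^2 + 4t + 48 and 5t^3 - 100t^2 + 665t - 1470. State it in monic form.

t - 6

Apply the Euclidean algorithm:
  t^3 - 8t^2 + 4t + 48 = (1/5)(5t^3 - 100t^2 + 665t - 1470) + (12t^2 - 129t + 342)
  5t^3 - 100t^2 + 665t - 1470 = ((5/12)t - 185/48)(12t^2 - 129t + 342) + ((405/16)t - 1215/8)
  12t^2 - 129t + 342 = ((64/135)t - 304/135)((405/16)t - 1215/8) + (0)
Last nonzero remainder: (405/16)t - 1215/8. Dividing through by 405/16 gives the monic gcd t - 6.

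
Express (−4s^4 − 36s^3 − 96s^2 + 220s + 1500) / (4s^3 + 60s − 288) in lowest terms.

(−s^3 − 12s^2 − 60s − 125)/(s^2 + 3s + 24)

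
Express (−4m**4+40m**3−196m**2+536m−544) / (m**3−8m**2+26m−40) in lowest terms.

(−4m**3+24m**2−100m+136)/(m**2−4m+10)

Repeated division with remainder:
  −4m**4+40m**3−196m**2+536m−544 = (−4m+8)(m**3−8m**2+26m−40) + (−28m**2+168m−224)
  m**3−8m**2+26m−40 = (−(1/28)m+1/14)(−28m**2+168m−224) + (6m−24)
  −28m**2+168m−224 = (−(14/3)m+28/3)(6m−24) + (0)
Last nonzero remainder: 6m−24. Dividing through by 6 gives the monic gcd m−4.
Cancel m−4 from numerator and denominator to get the reduced form.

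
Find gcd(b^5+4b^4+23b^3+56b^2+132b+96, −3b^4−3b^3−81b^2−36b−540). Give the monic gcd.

b^2+12

Euclidean algorithm in ℚ[b]:
  b^5+4b^4+23b^3+56b^2+132b+96 = (−(1/3)b−1)(−3b^4−3b^3−81b^2−36b−540) + (−7b^3−37b^2−84b−444)
  −3b^4−3b^3−81b^2−36b−540 = ((3/7)b−90/49)(−7b^3−37b^2−84b−444) + (−(5535/49)b^2−66420/49)
  −7b^3−37b^2−84b−444 = ((343/5535)b+1813/5535)(−(5535/49)b^2−66420/49) + (0)
Last nonzero remainder: −(5535/49)b^2−66420/49. Dividing through by −5535/49 gives the monic gcd b^2+12.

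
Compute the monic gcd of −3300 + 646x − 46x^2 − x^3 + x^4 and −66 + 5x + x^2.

−66 + 5x + x^2

By polynomial division,
  x^4 − x^3 − 46x^2 + 646x − 3300 = (x^2 − 6x + 50)(x^2 + 5x − 66) + (0)
The last nonzero remainder x^2 + 5x − 66 is already monic.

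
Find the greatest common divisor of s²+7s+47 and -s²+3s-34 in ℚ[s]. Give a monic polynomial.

1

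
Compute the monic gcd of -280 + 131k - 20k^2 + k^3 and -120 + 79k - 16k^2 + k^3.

Apply the Euclidean algorithm:
  k^3 - 20k^2 + 131k - 280 = (k^3 - 16k^2 + 79k - 120) + (-4k^2 + 52k - 160)
  k^3 - 16k^2 + 79k - 120 = (-(1/4)k + 3/4)(-4k^2 + 52k - 160) + (0)
Last nonzero remainder: -4k^2 + 52k - 160. Dividing through by -4 gives the monic gcd k^2 - 13k + 40.

40 - 13k + k^2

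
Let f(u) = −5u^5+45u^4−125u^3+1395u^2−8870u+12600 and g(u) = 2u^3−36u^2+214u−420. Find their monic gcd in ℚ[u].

u^2−12u+35

By polynomial division,
  −5u^5+45u^4−125u^3+1395u^2−8870u+12600 = (−(5/2)u^2−(45/2)u−200)(2u^3−36u^2+214u−420) + (−2040u^2+24480u−71400)
  2u^3−36u^2+214u−420 = (−(1/1020)u+1/170)(−2040u^2+24480u−71400) + (0)
Last nonzero remainder: −2040u^2+24480u−71400. Dividing through by −2040 gives the monic gcd u^2−12u+35.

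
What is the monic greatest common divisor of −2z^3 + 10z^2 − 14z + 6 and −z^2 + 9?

z − 3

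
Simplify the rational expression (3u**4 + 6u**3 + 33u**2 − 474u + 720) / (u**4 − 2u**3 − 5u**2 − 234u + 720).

(3u − 6)/(u − 6)

Repeated division with remainder:
  3u**4 + 6u**3 + 33u**2 − 474u + 720 = (3)(u**4 − 2u**3 − 5u**2 − 234u + 720) + (12u**3 + 48u**2 + 228u − 1440)
  u**4 − 2u**3 − 5u**2 − 234u + 720 = ((1/12)u − 1/2)(12u**3 + 48u**2 + 228u − 1440) + (0)
Last nonzero remainder: 12u**3 + 48u**2 + 228u − 1440. Dividing through by 12 gives the monic gcd u**3 + 4u**2 + 19u − 120.
Cancel u**3 + 4u**2 + 19u − 120 from numerator and denominator to get the reduced form.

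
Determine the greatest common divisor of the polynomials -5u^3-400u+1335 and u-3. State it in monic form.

u-3

Repeated division with remainder:
  -5u^3-400u+1335 = (-5u^2-15u-445)(u-3) + (0)
The last nonzero remainder u-3 is already monic.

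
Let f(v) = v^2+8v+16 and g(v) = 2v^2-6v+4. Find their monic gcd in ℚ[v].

By polynomial division,
  v^2+8v+16 = (1/2)(2v^2-6v+4) + (11v+14)
  2v^2-6v+4 = ((2/11)v-94/121)(11v+14) + (1800/121)
  11v+14 = ((1331/1800)v+847/900)(1800/121) + (0)
The last nonzero remainder is the constant 1800/121, so the polynomials are coprime and gcd = 1.

1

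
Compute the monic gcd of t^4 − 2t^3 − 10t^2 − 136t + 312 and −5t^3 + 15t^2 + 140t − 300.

Apply the Euclidean algorithm:
  t^4 − 2t^3 − 10t^2 − 136t + 312 = (−(1/5)t − 1/5)(−5t^3 + 15t^2 + 140t − 300) + (21t^2 − 168t + 252)
  −5t^3 + 15t^2 + 140t − 300 = (−(5/21)t − 25/21)(21t^2 − 168t + 252) + (0)
Last nonzero remainder: 21t^2 − 168t + 252. Dividing through by 21 gives the monic gcd t^2 − 8t + 12.

t^2 − 8t + 12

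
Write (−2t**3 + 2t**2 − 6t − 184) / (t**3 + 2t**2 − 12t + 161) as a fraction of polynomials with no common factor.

(−2t − 8)/(t + 7)

Repeated division with remainder:
  −2t**3 + 2t**2 − 6t − 184 = (−2)(t**3 + 2t**2 − 12t + 161) + (6t**2 − 30t + 138)
  t**3 + 2t**2 − 12t + 161 = ((1/6)t + 7/6)(6t**2 − 30t + 138) + (0)
Last nonzero remainder: 6t**2 − 30t + 138. Dividing through by 6 gives the monic gcd t**2 − 5t + 23.
Cancel t**2 − 5t + 23 from numerator and denominator to get the reduced form.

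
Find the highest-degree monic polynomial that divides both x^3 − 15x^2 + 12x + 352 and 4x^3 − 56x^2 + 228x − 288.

x − 8

Euclidean algorithm in ℚ[x]:
  x^3 − 15x^2 + 12x + 352 = (1/4)(4x^3 − 56x^2 + 228x − 288) + (−x^2 − 45x + 424)
  4x^3 − 56x^2 + 228x − 288 = (−4x + 236)(−x^2 − 45x + 424) + (12544x − 100352)
  −x^2 − 45x + 424 = (−(1/12544)x − 53/12544)(12544x − 100352) + (0)
Last nonzero remainder: 12544x − 100352. Dividing through by 12544 gives the monic gcd x − 8.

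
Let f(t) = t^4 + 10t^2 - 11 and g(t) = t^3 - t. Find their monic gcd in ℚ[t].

By polynomial division,
  t^4 + 10t^2 - 11 = (t)(t^3 - t) + (11t^2 - 11)
  t^3 - t = ((1/11)t)(11t^2 - 11) + (0)
Last nonzero remainder: 11t^2 - 11. Dividing through by 11 gives the monic gcd t^2 - 1.

t^2 - 1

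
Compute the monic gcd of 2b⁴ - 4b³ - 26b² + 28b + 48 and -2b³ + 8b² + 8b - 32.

b² - 6b + 8

Apply the Euclidean algorithm:
  2b⁴ - 4b³ - 26b² + 28b + 48 = (-b - 2)(-2b³ + 8b² + 8b - 32) + (-2b² + 12b - 16)
  -2b³ + 8b² + 8b - 32 = (b + 2)(-2b² + 12b - 16) + (0)
Last nonzero remainder: -2b² + 12b - 16. Dividing through by -2 gives the monic gcd b² - 6b + 8.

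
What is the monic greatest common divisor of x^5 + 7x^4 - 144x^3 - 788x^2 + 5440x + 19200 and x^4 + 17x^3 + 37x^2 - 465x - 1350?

Euclidean algorithm in ℚ[x]:
  x^5 + 7x^4 - 144x^3 - 788x^2 + 5440x + 19200 = (x - 10)(x^4 + 17x^3 + 37x^2 - 465x - 1350) + (-11x^3 + 47x^2 + 2140x + 5700)
  x^4 + 17x^3 + 37x^2 - 465x - 1350 = (-(1/11)x - 234/121)(-11x^3 + 47x^2 + 2140x + 5700) + ((39015/121)x^2 + (507195/121)x + 1170450/121)
  -11x^3 + 47x^2 + 2140x + 5700 = (-(1331/39015)x + 4598/7803)((39015/121)x^2 + (507195/121)x + 1170450/121) + (0)
Last nonzero remainder: (39015/121)x^2 + (507195/121)x + 1170450/121. Dividing through by 39015/121 gives the monic gcd x^2 + 13x + 30.

x^2 + 13x + 30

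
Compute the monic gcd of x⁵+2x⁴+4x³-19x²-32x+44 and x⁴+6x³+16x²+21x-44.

x³+2x²+8x-11

Apply the Euclidean algorithm:
  x⁵+2x⁴+4x³-19x²-32x+44 = (x-4)(x⁴+6x³+16x²+21x-44) + (12x³+24x²+96x-132)
  x⁴+6x³+16x²+21x-44 = ((1/12)x+1/3)(12x³+24x²+96x-132) + (0)
Last nonzero remainder: 12x³+24x²+96x-132. Dividing through by 12 gives the monic gcd x³+2x²+8x-11.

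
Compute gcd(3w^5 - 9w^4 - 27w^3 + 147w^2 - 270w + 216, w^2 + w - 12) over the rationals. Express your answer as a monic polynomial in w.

w^2 + w - 12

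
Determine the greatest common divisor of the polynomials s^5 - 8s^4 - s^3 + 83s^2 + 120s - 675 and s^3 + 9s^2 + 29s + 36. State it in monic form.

Euclidean algorithm in ℚ[s]:
  s^5 - 8s^4 - s^3 + 83s^2 + 120s - 675 = (s^2 - 17s + 123)(s^3 + 9s^2 + 29s + 36) + (-567s^2 - 2835s - 5103)
  s^3 + 9s^2 + 29s + 36 = (-(1/567)s - 4/567)(-567s^2 - 2835s - 5103) + (0)
Last nonzero remainder: -567s^2 - 2835s - 5103. Dividing through by -567 gives the monic gcd s^2 + 5s + 9.

s^2 + 5s + 9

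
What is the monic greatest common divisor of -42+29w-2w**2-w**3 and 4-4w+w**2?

-2+w

Repeated division with remainder:
  -w**3-2w**2+29w-42 = (-w-6)(w**2-4w+4) + (9w-18)
  w**2-4w+4 = ((1/9)w-2/9)(9w-18) + (0)
Last nonzero remainder: 9w-18. Dividing through by 9 gives the monic gcd w-2.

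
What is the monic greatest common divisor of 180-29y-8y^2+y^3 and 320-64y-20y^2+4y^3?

By polynomial division,
  y^3-8y^2-29y+180 = (1/4)(4y^3-20y^2-64y+320) + (-3y^2-13y+100)
  4y^3-20y^2-64y+320 = (-(4/3)y+112/9)(-3y^2-13y+100) + ((2080/9)y-8320/9)
  -3y^2-13y+100 = (-(27/2080)y-45/416)((2080/9)y-8320/9) + (0)
Last nonzero remainder: (2080/9)y-8320/9. Dividing through by 2080/9 gives the monic gcd y-4.

-4+y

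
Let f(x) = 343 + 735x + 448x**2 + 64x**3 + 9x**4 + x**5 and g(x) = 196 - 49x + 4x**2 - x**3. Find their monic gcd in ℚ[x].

49 + x**2

By polynomial division,
  x**5 + 9x**4 + 64x**3 + 448x**2 + 735x + 343 = (-x**2 - 13x - 67)(-x**3 + 4x**2 - 49x + 196) + (275x**2 + 13475)
  -x**3 + 4x**2 - 49x + 196 = (-(1/275)x + 4/275)(275x**2 + 13475) + (0)
Last nonzero remainder: 275x**2 + 13475. Dividing through by 275 gives the monic gcd x**2 + 49.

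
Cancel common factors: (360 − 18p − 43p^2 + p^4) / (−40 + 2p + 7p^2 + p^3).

Apply the Euclidean algorithm:
  p^4 − 43p^2 − 18p + 360 = (p − 7)(p^3 + 7p^2 + 2p − 40) + (4p^2 + 36p + 80)
  p^3 + 7p^2 + 2p − 40 = ((1/4)p − 1/2)(4p^2 + 36p + 80) + (0)
Last nonzero remainder: 4p^2 + 36p + 80. Dividing through by 4 gives the monic gcd p^2 + 9p + 20.
Cancel p^2 + 9p + 20 from numerator and denominator to get the reduced form.

(18 − 9p + p^2)/(−2 + p)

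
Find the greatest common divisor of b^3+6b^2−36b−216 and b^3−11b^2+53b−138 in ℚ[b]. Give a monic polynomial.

b−6

Apply the Euclidean algorithm:
  b^3+6b^2−36b−216 = (b^3−11b^2+53b−138) + (17b^2−89b−78)
  b^3−11b^2+53b−138 = ((1/17)b−98/289)(17b^2−89b−78) + ((7921/289)b−47526/289)
  17b^2−89b−78 = ((4913/7921)b+3757/7921)((7921/289)b−47526/289) + (0)
Last nonzero remainder: (7921/289)b−47526/289. Dividing through by 7921/289 gives the monic gcd b−6.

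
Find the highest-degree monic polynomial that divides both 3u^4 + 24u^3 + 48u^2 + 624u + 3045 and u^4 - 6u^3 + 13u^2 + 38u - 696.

u^2 - 4u + 29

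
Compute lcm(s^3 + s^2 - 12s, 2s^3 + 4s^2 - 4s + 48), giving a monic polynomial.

s^5 - s^4 - 8s^3 + 30s^2 - 72s

Repeated division with remainder:
  s^3 + s^2 - 12s = (1/2)(2s^3 + 4s^2 - 4s + 48) + (-s^2 - 10s - 24)
  2s^3 + 4s^2 - 4s + 48 = (-2s + 16)(-s^2 - 10s - 24) + (108s + 432)
  -s^2 - 10s - 24 = (-(1/108)s - 1/18)(108s + 432) + (0)
Last nonzero remainder: 108s + 432. Dividing through by 108 gives the monic gcd s + 4.
Then lcm(f, g) = f·g / gcd(f, g); expanding and making the result monic gives the answer.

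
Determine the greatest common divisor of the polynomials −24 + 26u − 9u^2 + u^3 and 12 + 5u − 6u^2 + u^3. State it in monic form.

Euclidean algorithm in ℚ[u]:
  u^3 − 9u^2 + 26u − 24 = (u^3 − 6u^2 + 5u + 12) + (−3u^2 + 21u − 36)
  u^3 − 6u^2 + 5u + 12 = (−(1/3)u − 1/3)(−3u^2 + 21u − 36) + (0)
Last nonzero remainder: −3u^2 + 21u − 36. Dividing through by −3 gives the monic gcd u^2 − 7u + 12.

12 − 7u + u^2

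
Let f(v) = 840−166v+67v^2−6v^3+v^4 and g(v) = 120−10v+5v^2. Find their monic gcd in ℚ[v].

By polynomial division,
  v^4−6v^3+67v^2−166v+840 = ((1/5)v^2−(4/5)v+7)(5v^2−10v+120) + (0)
Last nonzero remainder: 5v^2−10v+120. Dividing through by 5 gives the monic gcd v^2−2v+24.

24−2v+v^2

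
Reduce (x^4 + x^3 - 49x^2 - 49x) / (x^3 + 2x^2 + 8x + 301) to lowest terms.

(x^3 - 6x^2 - 7x)/(x^2 - 5x + 43)

Repeated division with remainder:
  x^4 + x^3 - 49x^2 - 49x = (x - 1)(x^3 + 2x^2 + 8x + 301) + (-55x^2 - 342x + 301)
  x^3 + 2x^2 + 8x + 301 = (-(1/55)x + 232/3025)(-55x^2 - 342x + 301) + ((120099/3025)x + 840693/3025)
  -55x^2 - 342x + 301 = (-(166375/120099)x + 3025/2793)((120099/3025)x + 840693/3025) + (0)
Last nonzero remainder: (120099/3025)x + 840693/3025. Dividing through by 120099/3025 gives the monic gcd x + 7.
Cancel x + 7 from numerator and denominator to get the reduced form.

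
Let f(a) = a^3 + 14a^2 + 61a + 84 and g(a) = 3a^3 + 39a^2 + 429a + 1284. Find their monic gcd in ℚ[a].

a + 4

Apply the Euclidean algorithm:
  a^3 + 14a^2 + 61a + 84 = (1/3)(3a^3 + 39a^2 + 429a + 1284) + (a^2 - 82a - 344)
  3a^3 + 39a^2 + 429a + 1284 = (3a + 285)(a^2 - 82a - 344) + (24831a + 99324)
  a^2 - 82a - 344 = ((1/24831)a - 86/24831)(24831a + 99324) + (0)
Last nonzero remainder: 24831a + 99324. Dividing through by 24831 gives the monic gcd a + 4.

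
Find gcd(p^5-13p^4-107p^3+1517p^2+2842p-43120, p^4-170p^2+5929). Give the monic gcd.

Repeated division with remainder:
  p^5-13p^4-107p^3+1517p^2+2842p-43120 = (p-13)(p^4-170p^2+5929) + (63p^3-693p^2-3087p+33957)
  p^4-170p^2+5929 = ((1/63)p+11/63)(63p^3-693p^2-3087p+33957) + (0)
Last nonzero remainder: 63p^3-693p^2-3087p+33957. Dividing through by 63 gives the monic gcd p^3-11p^2-49p+539.

p^3-11p^2-49p+539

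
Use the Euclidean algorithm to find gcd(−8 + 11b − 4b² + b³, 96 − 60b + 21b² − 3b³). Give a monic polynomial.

8 − 3b + b²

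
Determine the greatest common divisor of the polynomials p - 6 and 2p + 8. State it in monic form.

1

Apply the Euclidean algorithm:
  p - 6 = (1/2)(2p + 8) + (-10)
  2p + 8 = (-(1/5)p - 4/5)(-10) + (0)
The last nonzero remainder is the constant -10, so the polynomials are coprime and gcd = 1.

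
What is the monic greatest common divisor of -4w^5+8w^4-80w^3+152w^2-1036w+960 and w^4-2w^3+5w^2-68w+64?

w^3+2w^2+13w-16

Euclidean algorithm in ℚ[w]:
  -4w^5+8w^4-80w^3+152w^2-1036w+960 = (-4w)(w^4-2w^3+5w^2-68w+64) + (-60w^3-120w^2-780w+960)
  w^4-2w^3+5w^2-68w+64 = (-(1/60)w+1/15)(-60w^3-120w^2-780w+960) + (0)
Last nonzero remainder: -60w^3-120w^2-780w+960. Dividing through by -60 gives the monic gcd w^3+2w^2+13w-16.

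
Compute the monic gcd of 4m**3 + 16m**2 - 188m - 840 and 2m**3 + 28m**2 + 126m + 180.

m**2 + 11m + 30

Apply the Euclidean algorithm:
  4m**3 + 16m**2 - 188m - 840 = (2)(2m**3 + 28m**2 + 126m + 180) + (-40m**2 - 440m - 1200)
  2m**3 + 28m**2 + 126m + 180 = (-(1/20)m - 3/20)(-40m**2 - 440m - 1200) + (0)
Last nonzero remainder: -40m**2 - 440m - 1200. Dividing through by -40 gives the monic gcd m**2 + 11m + 30.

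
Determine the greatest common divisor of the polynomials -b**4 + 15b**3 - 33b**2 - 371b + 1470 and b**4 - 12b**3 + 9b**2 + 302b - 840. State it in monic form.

b**3 - 8b**2 - 23b + 210

By polynomial division,
  -b**4 + 15b**3 - 33b**2 - 371b + 1470 = (-1)(b**4 - 12b**3 + 9b**2 + 302b - 840) + (3b**3 - 24b**2 - 69b + 630)
  b**4 - 12b**3 + 9b**2 + 302b - 840 = ((1/3)b - 4/3)(3b**3 - 24b**2 - 69b + 630) + (0)
Last nonzero remainder: 3b**3 - 24b**2 - 69b + 630. Dividing through by 3 gives the monic gcd b**3 - 8b**2 - 23b + 210.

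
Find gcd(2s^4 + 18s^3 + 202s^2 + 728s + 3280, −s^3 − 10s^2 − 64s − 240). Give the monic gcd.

s^2 + 4s + 40

Repeated division with remainder:
  2s^4 + 18s^3 + 202s^2 + 728s + 3280 = (−2s + 2)(−s^3 − 10s^2 − 64s − 240) + (94s^2 + 376s + 3760)
  −s^3 − 10s^2 − 64s − 240 = (−(1/94)s − 3/47)(94s^2 + 376s + 3760) + (0)
Last nonzero remainder: 94s^2 + 376s + 3760. Dividing through by 94 gives the monic gcd s^2 + 4s + 40.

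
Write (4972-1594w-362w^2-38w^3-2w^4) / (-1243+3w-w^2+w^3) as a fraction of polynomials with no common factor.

(44-18w-2w^2)/(-11+w)

Repeated division with remainder:
  -2w^4-38w^3-362w^2-1594w+4972 = (-2w-40)(w^3-w^2+3w-1243) + (-396w^2-3960w-44748)
  w^3-w^2+3w-1243 = (-(1/396)w+1/36)(-396w^2-3960w-44748) + (0)
Last nonzero remainder: -396w^2-3960w-44748. Dividing through by -396 gives the monic gcd w^2+10w+113.
Cancel w^2+10w+113 from numerator and denominator to get the reduced form.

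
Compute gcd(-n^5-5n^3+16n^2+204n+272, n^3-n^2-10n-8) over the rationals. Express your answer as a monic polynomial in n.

n^2-2n-8

Apply the Euclidean algorithm:
  -n^5-5n^3+16n^2+204n+272 = (-n^2-n-16)(n^3-n^2-10n-8) + (-18n^2+36n+144)
  n^3-n^2-10n-8 = (-(1/18)n-1/18)(-18n^2+36n+144) + (0)
Last nonzero remainder: -18n^2+36n+144. Dividing through by -18 gives the monic gcd n^2-2n-8.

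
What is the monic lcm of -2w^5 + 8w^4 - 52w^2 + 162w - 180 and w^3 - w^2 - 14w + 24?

w^6 - 16w^4 + 26w^3 + 23w^2 - 234w + 360

By polynomial division,
  -2w^5 + 8w^4 - 52w^2 + 162w - 180 = (-2w^2 + 6w - 22)(w^3 - w^2 - 14w + 24) + (58w^2 - 290w + 348)
  w^3 - w^2 - 14w + 24 = ((1/58)w + 2/29)(58w^2 - 290w + 348) + (0)
Last nonzero remainder: 58w^2 - 290w + 348. Dividing through by 58 gives the monic gcd w^2 - 5w + 6.
Then lcm(f, g) = f·g / gcd(f, g); expanding and making the result monic gives the answer.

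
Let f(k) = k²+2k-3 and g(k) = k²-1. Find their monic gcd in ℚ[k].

Euclidean algorithm in ℚ[k]:
  k²+2k-3 = (k²-1) + (2k-2)
  k²-1 = ((1/2)k+1/2)(2k-2) + (0)
Last nonzero remainder: 2k-2. Dividing through by 2 gives the monic gcd k-1.

k-1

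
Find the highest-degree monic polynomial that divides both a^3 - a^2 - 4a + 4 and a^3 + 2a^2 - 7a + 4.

a - 1

Euclidean algorithm in ℚ[a]:
  a^3 - a^2 - 4a + 4 = (a^3 + 2a^2 - 7a + 4) + (-3a^2 + 3a)
  a^3 + 2a^2 - 7a + 4 = (-(1/3)a - 1)(-3a^2 + 3a) + (-4a + 4)
  -3a^2 + 3a = ((3/4)a)(-4a + 4) + (0)
Last nonzero remainder: -4a + 4. Dividing through by -4 gives the monic gcd a - 1.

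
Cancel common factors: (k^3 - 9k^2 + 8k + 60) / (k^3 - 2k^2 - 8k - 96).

By polynomial division,
  k^3 - 9k^2 + 8k + 60 = (k^3 - 2k^2 - 8k - 96) + (-7k^2 + 16k + 156)
  k^3 - 2k^2 - 8k - 96 = (-(1/7)k - 2/49)(-7k^2 + 16k + 156) + ((732/49)k - 4392/49)
  -7k^2 + 16k + 156 = (-(343/732)k - 637/366)((732/49)k - 4392/49) + (0)
Last nonzero remainder: (732/49)k - 4392/49. Dividing through by 732/49 gives the monic gcd k - 6.
Cancel k - 6 from numerator and denominator to get the reduced form.

(k^2 - 3k - 10)/(k^2 + 4k + 16)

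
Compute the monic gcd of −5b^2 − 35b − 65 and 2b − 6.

1

Euclidean algorithm in ℚ[b]:
  −5b^2 − 35b − 65 = (−(5/2)b − 25)(2b − 6) + (−215)
  2b − 6 = (−(2/215)b + 6/215)(−215) + (0)
The last nonzero remainder is the constant −215, so the polynomials are coprime and gcd = 1.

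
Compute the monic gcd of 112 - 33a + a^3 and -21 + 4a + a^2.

Euclidean algorithm in ℚ[a]:
  a^3 - 33a + 112 = (a - 4)(a^2 + 4a - 21) + (4a + 28)
  a^2 + 4a - 21 = ((1/4)a - 3/4)(4a + 28) + (0)
Last nonzero remainder: 4a + 28. Dividing through by 4 gives the monic gcd a + 7.

7 + a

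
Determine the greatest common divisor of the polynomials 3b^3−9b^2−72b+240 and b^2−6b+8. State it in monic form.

By polynomial division,
  3b^3−9b^2−72b+240 = (3b+9)(b^2−6b+8) + (−42b+168)
  b^2−6b+8 = (−(1/42)b+1/21)(−42b+168) + (0)
Last nonzero remainder: −42b+168. Dividing through by −42 gives the monic gcd b−4.

b−4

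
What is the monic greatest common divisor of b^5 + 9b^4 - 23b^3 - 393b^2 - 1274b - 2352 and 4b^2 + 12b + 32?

b^2 + 3b + 8

By polynomial division,
  b^5 + 9b^4 - 23b^3 - 393b^2 - 1274b - 2352 = ((1/4)b^3 + (3/2)b^2 - (49/4)b - 147/2)(4b^2 + 12b + 32) + (0)
Last nonzero remainder: 4b^2 + 12b + 32. Dividing through by 4 gives the monic gcd b^2 + 3b + 8.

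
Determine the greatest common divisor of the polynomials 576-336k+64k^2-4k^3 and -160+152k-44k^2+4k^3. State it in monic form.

-4+k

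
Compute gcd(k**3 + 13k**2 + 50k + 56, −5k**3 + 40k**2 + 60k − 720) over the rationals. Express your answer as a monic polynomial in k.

Repeated division with remainder:
  k**3 + 13k**2 + 50k + 56 = (−1/5)(−5k**3 + 40k**2 + 60k − 720) + (21k**2 + 62k − 88)
  −5k**3 + 40k**2 + 60k − 720 = (−(5/21)k + 1150/441)(21k**2 + 62k − 88) + (−(54080/441)k − 216320/441)
  21k**2 + 62k − 88 = (−(9261/54080)k + 4851/27040)(−(54080/441)k − 216320/441) + (0)
Last nonzero remainder: −(54080/441)k − 216320/441. Dividing through by −54080/441 gives the monic gcd k + 4.

k + 4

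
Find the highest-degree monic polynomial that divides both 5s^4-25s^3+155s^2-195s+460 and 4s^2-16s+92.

s^2-4s+23

Repeated division with remainder:
  5s^4-25s^3+155s^2-195s+460 = ((5/4)s^2-(5/4)s+5)(4s^2-16s+92) + (0)
Last nonzero remainder: 4s^2-16s+92. Dividing through by 4 gives the monic gcd s^2-4s+23.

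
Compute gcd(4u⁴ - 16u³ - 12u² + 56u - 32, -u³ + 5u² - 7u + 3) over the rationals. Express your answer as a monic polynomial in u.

u² - 2u + 1

Repeated division with remainder:
  4u⁴ - 16u³ - 12u² + 56u - 32 = (-4u - 4)(-u³ + 5u² - 7u + 3) + (-20u² + 40u - 20)
  -u³ + 5u² - 7u + 3 = ((1/20)u - 3/20)(-20u² + 40u - 20) + (0)
Last nonzero remainder: -20u² + 40u - 20. Dividing through by -20 gives the monic gcd u² - 2u + 1.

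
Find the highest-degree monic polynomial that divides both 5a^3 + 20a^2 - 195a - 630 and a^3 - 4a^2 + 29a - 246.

a - 6

Apply the Euclidean algorithm:
  5a^3 + 20a^2 - 195a - 630 = (5)(a^3 - 4a^2 + 29a - 246) + (40a^2 - 340a + 600)
  a^3 - 4a^2 + 29a - 246 = ((1/40)a + 9/80)(40a^2 - 340a + 600) + ((209/4)a - 627/2)
  40a^2 - 340a + 600 = ((160/209)a - 400/209)((209/4)a - 627/2) + (0)
Last nonzero remainder: (209/4)a - 627/2. Dividing through by 209/4 gives the monic gcd a - 6.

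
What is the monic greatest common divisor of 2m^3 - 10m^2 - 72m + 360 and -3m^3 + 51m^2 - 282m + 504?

m - 6

Euclidean algorithm in ℚ[m]:
  2m^3 - 10m^2 - 72m + 360 = (-2/3)(-3m^3 + 51m^2 - 282m + 504) + (24m^2 - 260m + 696)
  -3m^3 + 51m^2 - 282m + 504 = (-(1/8)m + 37/48)(24m^2 - 260m + 696) + ((65/12)m - 65/2)
  24m^2 - 260m + 696 = ((288/65)m - 1392/65)((65/12)m - 65/2) + (0)
Last nonzero remainder: (65/12)m - 65/2. Dividing through by 65/12 gives the monic gcd m - 6.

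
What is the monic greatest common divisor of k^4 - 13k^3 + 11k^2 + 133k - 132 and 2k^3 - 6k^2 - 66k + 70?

k - 1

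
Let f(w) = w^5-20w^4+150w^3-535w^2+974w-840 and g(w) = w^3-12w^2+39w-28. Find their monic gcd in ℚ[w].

w^2-11w+28

Apply the Euclidean algorithm:
  w^5-20w^4+150w^3-535w^2+974w-840 = (w^2-8w+15)(w^3-12w^2+39w-28) + (-15w^2+165w-420)
  w^3-12w^2+39w-28 = (-(1/15)w+1/15)(-15w^2+165w-420) + (0)
Last nonzero remainder: -15w^2+165w-420. Dividing through by -15 gives the monic gcd w^2-11w+28.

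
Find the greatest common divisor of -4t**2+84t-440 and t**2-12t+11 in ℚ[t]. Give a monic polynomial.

By polynomial division,
  -4t**2+84t-440 = (-4)(t**2-12t+11) + (36t-396)
  t**2-12t+11 = ((1/36)t-1/36)(36t-396) + (0)
Last nonzero remainder: 36t-396. Dividing through by 36 gives the monic gcd t-11.

t-11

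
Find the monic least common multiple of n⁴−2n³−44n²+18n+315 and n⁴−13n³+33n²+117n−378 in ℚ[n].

n⁵−8n⁴−32n³+282n²+207n−1890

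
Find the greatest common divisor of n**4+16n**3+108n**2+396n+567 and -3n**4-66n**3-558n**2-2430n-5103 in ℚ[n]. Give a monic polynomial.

Repeated division with remainder:
  n**4+16n**3+108n**2+396n+567 = (-1/3)(-3n**4-66n**3-558n**2-2430n-5103) + (-6n**3-78n**2-414n-1134)
  -3n**4-66n**3-558n**2-2430n-5103 = ((1/2)n+9/2)(-6n**3-78n**2-414n-1134) + (0)
Last nonzero remainder: -6n**3-78n**2-414n-1134. Dividing through by -6 gives the monic gcd n**3+13n**2+69n+189.

n**3+13n**2+69n+189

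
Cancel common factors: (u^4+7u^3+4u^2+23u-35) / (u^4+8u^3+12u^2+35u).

(u-1)/(u)

Repeated division with remainder:
  u^4+7u^3+4u^2+23u-35 = (u^4+8u^3+12u^2+35u) + (-u^3-8u^2-12u-35)
  u^4+8u^3+12u^2+35u = (-u)(-u^3-8u^2-12u-35) + (0)
Last nonzero remainder: -u^3-8u^2-12u-35. Dividing through by -1 gives the monic gcd u^3+8u^2+12u+35.
Cancel u^3+8u^2+12u+35 from numerator and denominator to get the reduced form.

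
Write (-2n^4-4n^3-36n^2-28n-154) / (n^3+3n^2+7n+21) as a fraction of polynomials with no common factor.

(-2n^2-4n-22)/(n+3)

Apply the Euclidean algorithm:
  -2n^4-4n^3-36n^2-28n-154 = (-2n+2)(n^3+3n^2+7n+21) + (-28n^2-196)
  n^3+3n^2+7n+21 = (-(1/28)n-3/28)(-28n^2-196) + (0)
Last nonzero remainder: -28n^2-196. Dividing through by -28 gives the monic gcd n^2+7.
Cancel n^2+7 from numerator and denominator to get the reduced form.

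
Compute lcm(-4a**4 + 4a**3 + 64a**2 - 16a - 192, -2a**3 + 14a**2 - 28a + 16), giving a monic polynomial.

a**5 - 2a**4 - 15a**3 + 20a**2 + 44a - 48

Repeated division with remainder:
  -4a**4 + 4a**3 + 64a**2 - 16a - 192 = (2a + 12)(-2a**3 + 14a**2 - 28a + 16) + (-48a**2 + 288a - 384)
  -2a**3 + 14a**2 - 28a + 16 = ((1/24)a - 1/24)(-48a**2 + 288a - 384) + (0)
Last nonzero remainder: -48a**2 + 288a - 384. Dividing through by -48 gives the monic gcd a**2 - 6a + 8.
Then lcm(f, g) = f·g / gcd(f, g); expanding and making the result monic gives the answer.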